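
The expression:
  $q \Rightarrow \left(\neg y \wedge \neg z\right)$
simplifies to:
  $\left(\neg y \wedge \neg z\right) \vee \neg q$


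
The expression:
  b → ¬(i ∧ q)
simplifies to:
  ¬b ∨ ¬i ∨ ¬q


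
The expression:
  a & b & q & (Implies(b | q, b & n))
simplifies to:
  a & b & n & q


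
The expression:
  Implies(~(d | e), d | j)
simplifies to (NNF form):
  d | e | j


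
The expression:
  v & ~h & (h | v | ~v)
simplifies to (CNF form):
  v & ~h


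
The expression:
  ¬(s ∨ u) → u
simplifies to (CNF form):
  s ∨ u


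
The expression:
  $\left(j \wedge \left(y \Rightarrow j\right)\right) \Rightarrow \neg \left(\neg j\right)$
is always true.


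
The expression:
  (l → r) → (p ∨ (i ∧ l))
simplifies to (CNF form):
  (l ∨ p) ∧ (i ∨ l ∨ p) ∧ (i ∨ p ∨ ¬r) ∧ (l ∨ p ∨ ¬r)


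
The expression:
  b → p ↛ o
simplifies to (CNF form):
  (p ∨ ¬b) ∧ (¬b ∨ ¬o)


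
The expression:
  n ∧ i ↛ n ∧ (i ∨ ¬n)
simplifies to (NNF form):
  False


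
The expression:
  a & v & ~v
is never true.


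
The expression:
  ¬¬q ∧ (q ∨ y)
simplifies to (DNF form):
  q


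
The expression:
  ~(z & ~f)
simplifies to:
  f | ~z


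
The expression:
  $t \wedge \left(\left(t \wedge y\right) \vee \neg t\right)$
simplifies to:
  $t \wedge y$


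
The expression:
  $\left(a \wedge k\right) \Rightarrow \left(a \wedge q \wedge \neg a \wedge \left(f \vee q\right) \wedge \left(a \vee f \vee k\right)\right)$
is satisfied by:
  {k: False, a: False}
  {a: True, k: False}
  {k: True, a: False}


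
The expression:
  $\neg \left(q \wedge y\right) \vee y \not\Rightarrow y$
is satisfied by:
  {q: False, y: False}
  {y: True, q: False}
  {q: True, y: False}


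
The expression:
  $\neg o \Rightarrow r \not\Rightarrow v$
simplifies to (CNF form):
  $\left(o \vee r\right) \wedge \left(o \vee \neg v\right)$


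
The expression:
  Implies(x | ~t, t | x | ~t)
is always true.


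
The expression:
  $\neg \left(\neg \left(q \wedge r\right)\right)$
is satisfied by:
  {r: True, q: True}


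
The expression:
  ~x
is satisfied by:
  {x: False}


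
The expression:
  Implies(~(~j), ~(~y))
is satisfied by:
  {y: True, j: False}
  {j: False, y: False}
  {j: True, y: True}


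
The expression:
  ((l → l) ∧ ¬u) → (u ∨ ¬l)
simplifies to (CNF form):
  u ∨ ¬l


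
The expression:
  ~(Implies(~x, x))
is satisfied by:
  {x: False}


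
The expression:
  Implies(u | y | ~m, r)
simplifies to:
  r | (m & ~u & ~y)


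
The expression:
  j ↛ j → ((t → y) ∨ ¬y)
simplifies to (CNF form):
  True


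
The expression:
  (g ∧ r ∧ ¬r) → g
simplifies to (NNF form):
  True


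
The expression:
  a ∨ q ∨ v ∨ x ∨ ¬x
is always true.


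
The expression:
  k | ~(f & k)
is always true.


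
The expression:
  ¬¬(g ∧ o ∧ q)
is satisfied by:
  {g: True, o: True, q: True}


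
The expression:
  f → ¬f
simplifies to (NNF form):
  ¬f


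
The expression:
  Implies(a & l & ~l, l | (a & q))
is always true.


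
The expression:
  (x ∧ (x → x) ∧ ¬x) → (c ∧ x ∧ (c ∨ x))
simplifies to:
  True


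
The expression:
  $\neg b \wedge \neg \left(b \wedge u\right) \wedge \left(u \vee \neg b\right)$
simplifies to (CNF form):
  $\neg b$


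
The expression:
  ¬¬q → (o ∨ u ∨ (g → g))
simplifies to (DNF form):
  True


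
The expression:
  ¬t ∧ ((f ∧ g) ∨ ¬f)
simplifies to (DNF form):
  (g ∧ ¬t) ∨ (¬f ∧ ¬t)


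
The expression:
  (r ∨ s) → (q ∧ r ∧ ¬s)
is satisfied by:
  {q: True, s: False, r: False}
  {q: False, s: False, r: False}
  {r: True, q: True, s: False}


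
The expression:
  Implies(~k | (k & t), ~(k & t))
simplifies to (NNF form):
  ~k | ~t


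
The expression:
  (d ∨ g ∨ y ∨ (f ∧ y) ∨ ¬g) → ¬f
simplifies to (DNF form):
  ¬f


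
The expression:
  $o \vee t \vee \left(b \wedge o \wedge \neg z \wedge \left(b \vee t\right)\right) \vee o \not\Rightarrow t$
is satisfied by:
  {t: True, o: True}
  {t: True, o: False}
  {o: True, t: False}


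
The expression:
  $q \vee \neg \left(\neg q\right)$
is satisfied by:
  {q: True}


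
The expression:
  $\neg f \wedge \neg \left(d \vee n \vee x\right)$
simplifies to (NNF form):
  $\neg d \wedge \neg f \wedge \neg n \wedge \neg x$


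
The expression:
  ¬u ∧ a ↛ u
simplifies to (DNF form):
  a ∧ ¬u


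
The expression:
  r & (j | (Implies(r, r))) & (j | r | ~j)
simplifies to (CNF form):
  r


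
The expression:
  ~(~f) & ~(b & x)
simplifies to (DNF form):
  (f & ~b) | (f & ~x)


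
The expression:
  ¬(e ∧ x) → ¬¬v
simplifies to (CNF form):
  (e ∨ v) ∧ (v ∨ x)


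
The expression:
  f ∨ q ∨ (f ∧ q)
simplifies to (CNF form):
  f ∨ q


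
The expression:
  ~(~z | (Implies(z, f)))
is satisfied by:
  {z: True, f: False}


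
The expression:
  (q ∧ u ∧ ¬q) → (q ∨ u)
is always true.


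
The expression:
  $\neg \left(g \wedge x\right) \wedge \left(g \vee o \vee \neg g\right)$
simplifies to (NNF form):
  $\neg g \vee \neg x$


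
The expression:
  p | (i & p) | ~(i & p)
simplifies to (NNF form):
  True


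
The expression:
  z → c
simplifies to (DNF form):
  c ∨ ¬z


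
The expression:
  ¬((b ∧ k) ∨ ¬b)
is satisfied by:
  {b: True, k: False}


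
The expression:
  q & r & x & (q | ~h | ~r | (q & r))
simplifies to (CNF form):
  q & r & x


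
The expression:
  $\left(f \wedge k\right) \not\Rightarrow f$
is never true.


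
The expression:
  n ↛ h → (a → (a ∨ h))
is always true.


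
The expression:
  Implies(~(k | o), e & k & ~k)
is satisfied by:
  {k: True, o: True}
  {k: True, o: False}
  {o: True, k: False}


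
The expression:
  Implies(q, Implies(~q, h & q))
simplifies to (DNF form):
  True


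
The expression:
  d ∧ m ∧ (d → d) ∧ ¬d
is never true.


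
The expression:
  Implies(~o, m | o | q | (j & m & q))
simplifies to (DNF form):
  m | o | q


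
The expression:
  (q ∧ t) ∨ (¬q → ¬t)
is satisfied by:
  {q: True, t: False}
  {t: False, q: False}
  {t: True, q: True}


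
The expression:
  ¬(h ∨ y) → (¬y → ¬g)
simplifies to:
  h ∨ y ∨ ¬g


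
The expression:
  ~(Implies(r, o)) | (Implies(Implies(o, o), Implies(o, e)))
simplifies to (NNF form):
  e | ~o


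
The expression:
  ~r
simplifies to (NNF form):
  ~r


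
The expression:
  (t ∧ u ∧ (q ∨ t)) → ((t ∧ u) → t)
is always true.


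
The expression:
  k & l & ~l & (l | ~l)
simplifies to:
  False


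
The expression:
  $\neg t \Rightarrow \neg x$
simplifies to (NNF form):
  $t \vee \neg x$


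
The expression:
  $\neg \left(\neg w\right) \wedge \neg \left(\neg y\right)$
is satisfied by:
  {w: True, y: True}


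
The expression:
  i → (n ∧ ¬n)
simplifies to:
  ¬i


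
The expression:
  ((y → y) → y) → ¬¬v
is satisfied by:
  {v: True, y: False}
  {y: False, v: False}
  {y: True, v: True}


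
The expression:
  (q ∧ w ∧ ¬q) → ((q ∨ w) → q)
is always true.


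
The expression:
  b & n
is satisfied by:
  {b: True, n: True}


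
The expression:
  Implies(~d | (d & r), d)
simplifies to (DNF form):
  d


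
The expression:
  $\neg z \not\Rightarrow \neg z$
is never true.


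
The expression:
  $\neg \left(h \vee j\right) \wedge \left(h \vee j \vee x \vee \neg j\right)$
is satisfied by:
  {h: False, j: False}


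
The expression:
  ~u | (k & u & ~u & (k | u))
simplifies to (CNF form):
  ~u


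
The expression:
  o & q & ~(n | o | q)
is never true.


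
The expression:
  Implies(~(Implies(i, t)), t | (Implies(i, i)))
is always true.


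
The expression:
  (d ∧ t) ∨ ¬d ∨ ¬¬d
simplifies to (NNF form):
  True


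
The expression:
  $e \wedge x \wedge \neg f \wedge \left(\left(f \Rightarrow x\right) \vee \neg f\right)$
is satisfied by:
  {e: True, x: True, f: False}


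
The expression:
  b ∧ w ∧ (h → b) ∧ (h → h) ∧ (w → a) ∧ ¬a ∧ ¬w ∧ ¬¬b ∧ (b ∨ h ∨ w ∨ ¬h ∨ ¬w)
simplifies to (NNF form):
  False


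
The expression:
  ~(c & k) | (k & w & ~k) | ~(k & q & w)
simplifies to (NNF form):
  ~c | ~k | ~q | ~w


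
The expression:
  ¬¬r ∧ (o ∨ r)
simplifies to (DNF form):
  r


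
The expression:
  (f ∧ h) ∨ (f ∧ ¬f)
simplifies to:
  f ∧ h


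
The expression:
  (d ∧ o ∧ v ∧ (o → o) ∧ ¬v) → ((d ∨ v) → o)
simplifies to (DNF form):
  True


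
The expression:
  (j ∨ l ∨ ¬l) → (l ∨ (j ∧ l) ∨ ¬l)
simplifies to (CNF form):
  True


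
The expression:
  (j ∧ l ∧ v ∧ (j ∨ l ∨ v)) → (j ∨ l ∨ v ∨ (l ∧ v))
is always true.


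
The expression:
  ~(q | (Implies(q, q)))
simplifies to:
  False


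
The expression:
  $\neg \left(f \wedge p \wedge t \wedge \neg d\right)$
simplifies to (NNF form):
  $d \vee \neg f \vee \neg p \vee \neg t$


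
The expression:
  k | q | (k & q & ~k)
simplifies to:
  k | q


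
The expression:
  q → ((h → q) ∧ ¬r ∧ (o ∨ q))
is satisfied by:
  {q: False, r: False}
  {r: True, q: False}
  {q: True, r: False}


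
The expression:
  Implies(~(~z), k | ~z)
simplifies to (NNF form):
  k | ~z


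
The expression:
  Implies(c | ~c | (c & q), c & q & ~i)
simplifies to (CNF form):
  c & q & ~i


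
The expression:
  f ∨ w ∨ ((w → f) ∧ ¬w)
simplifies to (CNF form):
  True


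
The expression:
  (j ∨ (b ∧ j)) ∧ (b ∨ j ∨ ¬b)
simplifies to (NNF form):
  j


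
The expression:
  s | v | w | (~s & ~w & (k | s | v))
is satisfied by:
  {s: True, k: True, v: True, w: True}
  {s: True, k: True, v: True, w: False}
  {s: True, k: True, w: True, v: False}
  {s: True, k: True, w: False, v: False}
  {s: True, v: True, w: True, k: False}
  {s: True, v: True, w: False, k: False}
  {s: True, v: False, w: True, k: False}
  {s: True, v: False, w: False, k: False}
  {k: True, v: True, w: True, s: False}
  {k: True, v: True, w: False, s: False}
  {k: True, w: True, v: False, s: False}
  {k: True, w: False, v: False, s: False}
  {v: True, w: True, k: False, s: False}
  {v: True, k: False, w: False, s: False}
  {w: True, k: False, v: False, s: False}


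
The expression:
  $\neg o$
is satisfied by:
  {o: False}


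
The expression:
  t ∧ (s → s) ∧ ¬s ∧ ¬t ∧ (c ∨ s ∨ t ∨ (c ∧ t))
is never true.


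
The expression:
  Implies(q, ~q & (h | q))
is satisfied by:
  {q: False}


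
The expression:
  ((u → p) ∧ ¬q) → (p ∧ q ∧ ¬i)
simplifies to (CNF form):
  (q ∨ u) ∧ (q ∨ ¬p)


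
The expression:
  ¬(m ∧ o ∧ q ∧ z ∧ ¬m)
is always true.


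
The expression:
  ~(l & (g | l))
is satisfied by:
  {l: False}


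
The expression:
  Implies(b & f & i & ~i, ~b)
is always true.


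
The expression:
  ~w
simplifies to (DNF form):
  ~w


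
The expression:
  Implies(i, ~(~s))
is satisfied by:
  {s: True, i: False}
  {i: False, s: False}
  {i: True, s: True}


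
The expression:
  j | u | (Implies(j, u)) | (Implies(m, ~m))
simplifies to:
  True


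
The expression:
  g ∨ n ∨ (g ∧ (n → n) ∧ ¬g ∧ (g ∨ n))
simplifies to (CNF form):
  g ∨ n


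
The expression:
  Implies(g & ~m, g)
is always true.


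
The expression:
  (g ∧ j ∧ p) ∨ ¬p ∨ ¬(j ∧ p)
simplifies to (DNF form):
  g ∨ ¬j ∨ ¬p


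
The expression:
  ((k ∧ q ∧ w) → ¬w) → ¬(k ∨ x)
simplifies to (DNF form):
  (k ∧ ¬k) ∨ (¬k ∧ ¬x) ∨ (k ∧ q ∧ w) ∨ (k ∧ q ∧ ¬k) ∨ (k ∧ w ∧ ¬k) ∨ (q ∧ w ∧ ¬x) ∨ (q ∧ ¬k ∧ ¬x) ∨ (w ∧ ¬k ∧ ¬x)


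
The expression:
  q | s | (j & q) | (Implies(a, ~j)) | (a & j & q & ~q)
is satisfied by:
  {q: True, s: True, a: False, j: False}
  {q: True, s: False, a: False, j: False}
  {s: True, j: False, q: False, a: False}
  {j: False, s: False, q: False, a: False}
  {j: True, q: True, s: True, a: False}
  {j: True, q: True, s: False, a: False}
  {j: True, s: True, q: False, a: False}
  {j: True, s: False, q: False, a: False}
  {a: True, q: True, s: True, j: False}
  {a: True, q: True, s: False, j: False}
  {a: True, s: True, q: False, j: False}
  {a: True, s: False, q: False, j: False}
  {j: True, a: True, q: True, s: True}
  {j: True, a: True, q: True, s: False}
  {j: True, a: True, s: True, q: False}


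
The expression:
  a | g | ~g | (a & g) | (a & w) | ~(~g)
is always true.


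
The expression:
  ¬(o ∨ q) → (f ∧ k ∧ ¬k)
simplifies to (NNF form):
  o ∨ q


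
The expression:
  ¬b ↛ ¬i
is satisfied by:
  {i: True, b: False}


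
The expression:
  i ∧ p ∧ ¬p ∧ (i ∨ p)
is never true.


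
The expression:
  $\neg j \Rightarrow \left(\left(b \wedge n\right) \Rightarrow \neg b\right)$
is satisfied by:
  {j: True, n: False, b: False}
  {j: False, n: False, b: False}
  {b: True, j: True, n: False}
  {b: True, j: False, n: False}
  {n: True, j: True, b: False}
  {n: True, j: False, b: False}
  {n: True, b: True, j: True}


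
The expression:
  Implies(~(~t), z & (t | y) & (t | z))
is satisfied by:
  {z: True, t: False}
  {t: False, z: False}
  {t: True, z: True}


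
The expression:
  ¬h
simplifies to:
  ¬h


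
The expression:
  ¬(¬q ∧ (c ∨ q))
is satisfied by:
  {q: True, c: False}
  {c: False, q: False}
  {c: True, q: True}


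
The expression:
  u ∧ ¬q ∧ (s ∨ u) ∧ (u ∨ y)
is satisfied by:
  {u: True, q: False}


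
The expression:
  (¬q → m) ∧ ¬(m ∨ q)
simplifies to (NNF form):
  False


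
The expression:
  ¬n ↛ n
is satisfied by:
  {n: False}


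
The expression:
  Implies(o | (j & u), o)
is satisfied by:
  {o: True, u: False, j: False}
  {u: False, j: False, o: False}
  {j: True, o: True, u: False}
  {j: True, u: False, o: False}
  {o: True, u: True, j: False}
  {u: True, o: False, j: False}
  {j: True, u: True, o: True}


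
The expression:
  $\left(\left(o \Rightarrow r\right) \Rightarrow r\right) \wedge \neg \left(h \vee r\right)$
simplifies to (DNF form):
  $o \wedge \neg h \wedge \neg r$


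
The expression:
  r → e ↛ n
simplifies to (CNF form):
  (e ∨ ¬r) ∧ (¬n ∨ ¬r)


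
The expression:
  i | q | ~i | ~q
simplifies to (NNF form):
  True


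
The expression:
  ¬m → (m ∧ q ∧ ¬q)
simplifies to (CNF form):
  m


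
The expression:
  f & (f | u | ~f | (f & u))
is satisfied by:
  {f: True}


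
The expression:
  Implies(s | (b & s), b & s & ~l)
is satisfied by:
  {b: True, l: False, s: False}
  {l: False, s: False, b: False}
  {b: True, l: True, s: False}
  {l: True, b: False, s: False}
  {s: True, b: True, l: False}


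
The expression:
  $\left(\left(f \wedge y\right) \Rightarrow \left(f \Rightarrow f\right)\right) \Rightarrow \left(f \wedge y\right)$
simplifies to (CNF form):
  $f \wedge y$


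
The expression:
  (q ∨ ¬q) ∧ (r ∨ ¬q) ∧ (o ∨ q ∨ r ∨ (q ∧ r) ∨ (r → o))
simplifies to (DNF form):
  r ∨ ¬q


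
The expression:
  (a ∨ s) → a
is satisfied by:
  {a: True, s: False}
  {s: False, a: False}
  {s: True, a: True}


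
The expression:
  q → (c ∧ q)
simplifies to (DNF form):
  c ∨ ¬q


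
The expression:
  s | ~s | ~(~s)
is always true.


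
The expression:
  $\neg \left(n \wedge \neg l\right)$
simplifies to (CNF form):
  $l \vee \neg n$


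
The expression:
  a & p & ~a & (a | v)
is never true.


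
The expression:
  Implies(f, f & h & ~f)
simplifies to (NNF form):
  ~f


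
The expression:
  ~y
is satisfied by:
  {y: False}


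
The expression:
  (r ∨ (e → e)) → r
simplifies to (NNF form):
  r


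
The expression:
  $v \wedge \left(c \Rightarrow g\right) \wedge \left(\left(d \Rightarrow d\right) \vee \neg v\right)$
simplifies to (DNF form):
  $\left(g \wedge v\right) \vee \left(v \wedge \neg c\right)$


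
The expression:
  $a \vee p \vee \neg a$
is always true.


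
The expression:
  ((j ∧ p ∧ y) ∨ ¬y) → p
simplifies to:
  p ∨ y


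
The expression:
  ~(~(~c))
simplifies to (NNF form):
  ~c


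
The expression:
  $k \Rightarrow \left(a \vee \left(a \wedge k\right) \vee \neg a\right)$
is always true.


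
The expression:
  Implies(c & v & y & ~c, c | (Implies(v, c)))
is always true.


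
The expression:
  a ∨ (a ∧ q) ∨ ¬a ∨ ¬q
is always true.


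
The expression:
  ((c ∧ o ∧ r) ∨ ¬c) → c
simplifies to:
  c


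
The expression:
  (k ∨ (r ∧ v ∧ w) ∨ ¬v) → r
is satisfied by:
  {r: True, v: True, k: False}
  {r: True, v: False, k: False}
  {r: True, k: True, v: True}
  {r: True, k: True, v: False}
  {v: True, k: False, r: False}


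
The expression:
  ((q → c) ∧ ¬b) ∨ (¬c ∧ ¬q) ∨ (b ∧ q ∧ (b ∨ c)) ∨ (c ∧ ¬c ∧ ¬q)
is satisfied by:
  {c: False, q: False, b: False}
  {b: True, c: False, q: False}
  {b: True, q: True, c: False}
  {c: True, b: False, q: False}
  {q: True, c: True, b: False}
  {b: True, q: True, c: True}


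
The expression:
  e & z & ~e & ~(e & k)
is never true.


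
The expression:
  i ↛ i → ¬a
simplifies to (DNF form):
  True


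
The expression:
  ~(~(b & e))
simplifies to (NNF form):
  b & e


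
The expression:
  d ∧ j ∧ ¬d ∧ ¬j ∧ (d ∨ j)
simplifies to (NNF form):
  False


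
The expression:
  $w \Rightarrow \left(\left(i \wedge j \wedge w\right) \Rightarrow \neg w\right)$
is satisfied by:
  {w: False, i: False, j: False}
  {j: True, w: False, i: False}
  {i: True, w: False, j: False}
  {j: True, i: True, w: False}
  {w: True, j: False, i: False}
  {j: True, w: True, i: False}
  {i: True, w: True, j: False}


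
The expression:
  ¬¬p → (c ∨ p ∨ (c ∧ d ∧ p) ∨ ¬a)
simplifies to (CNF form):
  True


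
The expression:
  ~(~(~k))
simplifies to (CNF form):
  ~k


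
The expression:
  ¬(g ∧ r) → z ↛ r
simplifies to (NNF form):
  (g ∧ r) ∨ (z ∧ ¬r)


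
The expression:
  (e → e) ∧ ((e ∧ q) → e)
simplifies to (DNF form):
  True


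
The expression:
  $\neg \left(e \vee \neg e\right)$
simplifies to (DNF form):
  $\text{False}$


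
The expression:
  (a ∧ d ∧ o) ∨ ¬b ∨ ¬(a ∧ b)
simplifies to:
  (d ∧ o) ∨ ¬a ∨ ¬b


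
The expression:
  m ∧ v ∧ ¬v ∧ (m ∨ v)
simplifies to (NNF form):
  False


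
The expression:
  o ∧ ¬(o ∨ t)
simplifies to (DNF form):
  False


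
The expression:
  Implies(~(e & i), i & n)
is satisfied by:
  {i: True, n: True, e: True}
  {i: True, n: True, e: False}
  {i: True, e: True, n: False}


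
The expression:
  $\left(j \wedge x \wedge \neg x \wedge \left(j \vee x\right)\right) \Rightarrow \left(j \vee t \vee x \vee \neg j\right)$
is always true.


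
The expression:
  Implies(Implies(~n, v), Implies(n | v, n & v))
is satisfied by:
  {v: False, n: False}
  {n: True, v: True}


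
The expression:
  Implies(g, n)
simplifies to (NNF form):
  n | ~g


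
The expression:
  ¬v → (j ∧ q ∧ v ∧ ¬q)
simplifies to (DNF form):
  v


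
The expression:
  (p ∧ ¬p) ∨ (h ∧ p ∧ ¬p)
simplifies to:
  False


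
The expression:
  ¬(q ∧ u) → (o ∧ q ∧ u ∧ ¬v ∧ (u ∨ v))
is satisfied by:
  {u: True, q: True}


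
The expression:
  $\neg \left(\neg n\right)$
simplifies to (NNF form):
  $n$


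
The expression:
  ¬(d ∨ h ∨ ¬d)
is never true.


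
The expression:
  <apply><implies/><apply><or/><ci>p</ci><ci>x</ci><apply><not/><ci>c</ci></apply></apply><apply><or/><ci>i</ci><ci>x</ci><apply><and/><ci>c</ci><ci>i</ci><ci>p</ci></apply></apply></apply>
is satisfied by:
  {i: True, x: True, c: True, p: False}
  {i: True, x: True, p: False, c: False}
  {i: True, x: True, c: True, p: True}
  {i: True, x: True, p: True, c: False}
  {i: True, c: True, p: False, x: False}
  {i: True, p: False, c: False, x: False}
  {i: True, c: True, p: True, x: False}
  {i: True, p: True, c: False, x: False}
  {c: True, x: True, p: False, i: False}
  {x: True, p: False, c: False, i: False}
  {c: True, x: True, p: True, i: False}
  {x: True, p: True, c: False, i: False}
  {c: True, x: False, p: False, i: False}


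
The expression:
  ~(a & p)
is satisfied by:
  {p: False, a: False}
  {a: True, p: False}
  {p: True, a: False}


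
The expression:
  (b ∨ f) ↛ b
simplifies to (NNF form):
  f ∧ ¬b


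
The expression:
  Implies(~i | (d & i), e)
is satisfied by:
  {e: True, i: True, d: False}
  {e: True, i: False, d: False}
  {d: True, e: True, i: True}
  {d: True, e: True, i: False}
  {i: True, d: False, e: False}


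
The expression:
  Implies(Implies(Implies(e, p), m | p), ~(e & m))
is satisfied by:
  {m: False, e: False}
  {e: True, m: False}
  {m: True, e: False}


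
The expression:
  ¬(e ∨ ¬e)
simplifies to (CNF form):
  False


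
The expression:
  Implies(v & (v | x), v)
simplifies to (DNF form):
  True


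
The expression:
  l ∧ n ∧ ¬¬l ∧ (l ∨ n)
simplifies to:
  l ∧ n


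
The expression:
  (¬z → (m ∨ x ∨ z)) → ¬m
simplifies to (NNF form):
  ¬m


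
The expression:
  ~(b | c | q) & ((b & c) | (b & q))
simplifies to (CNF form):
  False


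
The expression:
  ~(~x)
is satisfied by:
  {x: True}


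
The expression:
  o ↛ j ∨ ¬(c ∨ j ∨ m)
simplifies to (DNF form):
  (o ∧ ¬j) ∨ (o ∧ ¬c ∧ ¬j) ∨ (o ∧ ¬j ∧ ¬m) ∨ (¬c ∧ ¬j ∧ ¬m)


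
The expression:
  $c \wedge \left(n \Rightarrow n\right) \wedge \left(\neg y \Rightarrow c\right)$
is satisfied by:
  {c: True}


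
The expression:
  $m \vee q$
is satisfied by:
  {q: True, m: True}
  {q: True, m: False}
  {m: True, q: False}


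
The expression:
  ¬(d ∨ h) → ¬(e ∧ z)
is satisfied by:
  {h: True, d: True, e: False, z: False}
  {h: True, e: False, z: False, d: False}
  {d: True, e: False, z: False, h: False}
  {d: False, e: False, z: False, h: False}
  {h: True, z: True, d: True, e: False}
  {h: True, z: True, d: False, e: False}
  {z: True, d: True, h: False, e: False}
  {z: True, h: False, e: False, d: False}
  {d: True, h: True, e: True, z: False}
  {h: True, e: True, d: False, z: False}
  {d: True, e: True, h: False, z: False}
  {e: True, h: False, z: False, d: False}
  {h: True, z: True, e: True, d: True}
  {h: True, z: True, e: True, d: False}
  {z: True, e: True, d: True, h: False}


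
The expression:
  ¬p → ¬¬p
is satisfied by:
  {p: True}


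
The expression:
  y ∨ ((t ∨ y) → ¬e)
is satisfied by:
  {y: True, e: False, t: False}
  {e: False, t: False, y: False}
  {y: True, t: True, e: False}
  {t: True, e: False, y: False}
  {y: True, e: True, t: False}
  {e: True, y: False, t: False}
  {y: True, t: True, e: True}


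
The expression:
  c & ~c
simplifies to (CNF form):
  False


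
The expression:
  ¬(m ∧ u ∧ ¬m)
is always true.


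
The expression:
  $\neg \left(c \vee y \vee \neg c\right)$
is never true.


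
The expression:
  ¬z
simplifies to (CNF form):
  ¬z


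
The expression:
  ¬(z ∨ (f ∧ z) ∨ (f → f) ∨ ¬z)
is never true.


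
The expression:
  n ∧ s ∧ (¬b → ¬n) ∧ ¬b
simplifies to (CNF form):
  False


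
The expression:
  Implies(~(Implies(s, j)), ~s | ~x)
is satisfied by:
  {j: True, s: False, x: False}
  {s: False, x: False, j: False}
  {j: True, x: True, s: False}
  {x: True, s: False, j: False}
  {j: True, s: True, x: False}
  {s: True, j: False, x: False}
  {j: True, x: True, s: True}


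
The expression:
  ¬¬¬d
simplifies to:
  ¬d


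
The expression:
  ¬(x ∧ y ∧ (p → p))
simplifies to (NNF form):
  ¬x ∨ ¬y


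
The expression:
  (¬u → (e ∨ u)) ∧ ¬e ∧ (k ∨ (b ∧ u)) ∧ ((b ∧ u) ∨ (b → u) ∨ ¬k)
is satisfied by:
  {b: True, k: True, u: True, e: False}
  {b: True, u: True, e: False, k: False}
  {k: True, u: True, e: False, b: False}


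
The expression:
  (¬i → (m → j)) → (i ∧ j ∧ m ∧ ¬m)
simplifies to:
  m ∧ ¬i ∧ ¬j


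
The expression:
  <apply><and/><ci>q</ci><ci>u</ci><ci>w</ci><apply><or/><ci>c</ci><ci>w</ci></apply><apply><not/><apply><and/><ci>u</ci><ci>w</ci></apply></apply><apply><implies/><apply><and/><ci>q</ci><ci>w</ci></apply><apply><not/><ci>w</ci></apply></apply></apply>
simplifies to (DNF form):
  <false/>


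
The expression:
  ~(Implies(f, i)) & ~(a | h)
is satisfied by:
  {f: True, i: False, h: False, a: False}


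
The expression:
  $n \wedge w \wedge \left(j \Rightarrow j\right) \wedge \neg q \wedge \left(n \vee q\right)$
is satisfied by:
  {w: True, n: True, q: False}


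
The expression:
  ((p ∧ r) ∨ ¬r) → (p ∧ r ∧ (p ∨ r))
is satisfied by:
  {r: True}


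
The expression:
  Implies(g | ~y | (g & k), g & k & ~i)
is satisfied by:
  {y: True, k: True, i: False, g: False}
  {y: True, i: False, k: False, g: False}
  {y: True, k: True, i: True, g: False}
  {y: True, i: True, k: False, g: False}
  {g: True, y: True, k: True, i: False}
  {g: True, k: True, i: False, y: False}


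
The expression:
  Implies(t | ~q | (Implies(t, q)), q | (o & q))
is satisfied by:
  {q: True}


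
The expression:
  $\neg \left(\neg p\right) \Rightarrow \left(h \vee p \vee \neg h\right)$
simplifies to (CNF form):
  $\text{True}$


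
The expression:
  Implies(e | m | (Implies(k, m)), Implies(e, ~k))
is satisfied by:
  {k: False, e: False}
  {e: True, k: False}
  {k: True, e: False}


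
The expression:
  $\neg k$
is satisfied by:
  {k: False}


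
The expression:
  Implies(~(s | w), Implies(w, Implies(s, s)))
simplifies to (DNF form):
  True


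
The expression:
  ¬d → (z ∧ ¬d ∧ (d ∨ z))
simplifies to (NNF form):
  d ∨ z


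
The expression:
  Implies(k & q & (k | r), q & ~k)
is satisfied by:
  {k: False, q: False}
  {q: True, k: False}
  {k: True, q: False}


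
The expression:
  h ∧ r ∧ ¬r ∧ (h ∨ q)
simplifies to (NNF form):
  False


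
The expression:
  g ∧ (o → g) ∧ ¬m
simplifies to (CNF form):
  g ∧ ¬m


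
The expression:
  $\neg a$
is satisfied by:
  {a: False}


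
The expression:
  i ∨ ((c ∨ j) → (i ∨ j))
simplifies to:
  i ∨ j ∨ ¬c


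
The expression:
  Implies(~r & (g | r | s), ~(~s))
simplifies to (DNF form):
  r | s | ~g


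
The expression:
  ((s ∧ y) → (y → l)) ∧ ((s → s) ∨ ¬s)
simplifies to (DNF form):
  l ∨ ¬s ∨ ¬y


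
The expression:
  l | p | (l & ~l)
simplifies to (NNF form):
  l | p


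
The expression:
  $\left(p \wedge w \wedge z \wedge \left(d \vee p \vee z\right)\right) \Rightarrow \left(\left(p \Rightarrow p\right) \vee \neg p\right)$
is always true.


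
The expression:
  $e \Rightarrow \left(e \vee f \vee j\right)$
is always true.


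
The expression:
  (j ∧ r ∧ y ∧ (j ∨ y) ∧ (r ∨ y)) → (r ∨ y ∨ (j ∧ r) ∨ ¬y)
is always true.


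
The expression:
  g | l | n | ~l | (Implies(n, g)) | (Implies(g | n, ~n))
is always true.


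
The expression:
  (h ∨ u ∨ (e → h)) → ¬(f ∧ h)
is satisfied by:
  {h: False, f: False}
  {f: True, h: False}
  {h: True, f: False}


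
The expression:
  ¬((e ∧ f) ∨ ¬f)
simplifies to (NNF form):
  f ∧ ¬e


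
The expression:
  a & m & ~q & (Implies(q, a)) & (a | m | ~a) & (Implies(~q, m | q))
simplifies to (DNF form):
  a & m & ~q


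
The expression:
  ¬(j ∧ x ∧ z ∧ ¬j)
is always true.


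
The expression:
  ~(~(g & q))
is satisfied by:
  {g: True, q: True}


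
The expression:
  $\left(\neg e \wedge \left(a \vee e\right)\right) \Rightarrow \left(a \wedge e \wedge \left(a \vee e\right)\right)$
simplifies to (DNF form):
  $e \vee \neg a$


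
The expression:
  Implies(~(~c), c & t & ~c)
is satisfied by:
  {c: False}


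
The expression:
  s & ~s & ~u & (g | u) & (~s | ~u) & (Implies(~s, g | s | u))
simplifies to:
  False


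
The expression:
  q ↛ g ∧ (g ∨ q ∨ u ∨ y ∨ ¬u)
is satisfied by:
  {q: True, g: False}


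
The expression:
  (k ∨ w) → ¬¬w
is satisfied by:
  {w: True, k: False}
  {k: False, w: False}
  {k: True, w: True}


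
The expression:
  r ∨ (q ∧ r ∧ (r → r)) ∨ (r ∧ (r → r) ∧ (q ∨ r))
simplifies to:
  r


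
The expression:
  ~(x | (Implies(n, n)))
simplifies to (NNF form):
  False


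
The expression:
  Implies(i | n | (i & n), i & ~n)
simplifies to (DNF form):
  ~n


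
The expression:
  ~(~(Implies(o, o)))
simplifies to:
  True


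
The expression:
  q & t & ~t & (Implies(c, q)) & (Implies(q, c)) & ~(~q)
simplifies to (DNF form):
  False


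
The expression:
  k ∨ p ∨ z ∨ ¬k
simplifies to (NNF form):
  True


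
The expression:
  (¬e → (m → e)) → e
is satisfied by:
  {m: True, e: True}
  {m: True, e: False}
  {e: True, m: False}


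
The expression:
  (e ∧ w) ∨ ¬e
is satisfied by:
  {w: True, e: False}
  {e: False, w: False}
  {e: True, w: True}


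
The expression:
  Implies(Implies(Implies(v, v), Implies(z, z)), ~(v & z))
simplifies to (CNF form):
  ~v | ~z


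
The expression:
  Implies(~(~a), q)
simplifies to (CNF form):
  q | ~a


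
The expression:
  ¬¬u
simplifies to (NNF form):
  u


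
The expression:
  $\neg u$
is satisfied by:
  {u: False}


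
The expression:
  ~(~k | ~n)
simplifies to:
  k & n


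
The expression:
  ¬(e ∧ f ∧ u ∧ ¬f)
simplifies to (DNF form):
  True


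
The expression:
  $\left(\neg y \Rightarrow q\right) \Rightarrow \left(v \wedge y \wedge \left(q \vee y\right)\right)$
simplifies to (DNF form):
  $\left(v \wedge y\right) \vee \left(\neg q \wedge \neg y\right)$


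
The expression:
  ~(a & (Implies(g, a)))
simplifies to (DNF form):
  ~a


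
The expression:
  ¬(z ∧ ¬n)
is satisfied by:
  {n: True, z: False}
  {z: False, n: False}
  {z: True, n: True}


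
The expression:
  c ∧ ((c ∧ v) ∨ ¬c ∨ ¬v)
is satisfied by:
  {c: True}


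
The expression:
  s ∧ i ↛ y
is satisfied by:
  {i: True, s: True, y: False}


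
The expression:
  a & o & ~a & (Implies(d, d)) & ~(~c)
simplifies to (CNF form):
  False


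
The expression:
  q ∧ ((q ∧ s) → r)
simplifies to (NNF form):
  q ∧ (r ∨ ¬s)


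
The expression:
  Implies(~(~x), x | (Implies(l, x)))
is always true.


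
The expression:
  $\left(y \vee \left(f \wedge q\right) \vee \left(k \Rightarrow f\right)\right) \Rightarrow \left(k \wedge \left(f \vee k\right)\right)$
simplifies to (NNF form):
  $k$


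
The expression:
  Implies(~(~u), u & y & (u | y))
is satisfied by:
  {y: True, u: False}
  {u: False, y: False}
  {u: True, y: True}


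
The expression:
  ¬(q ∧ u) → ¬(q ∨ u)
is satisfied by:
  {u: False, q: False}
  {q: True, u: True}


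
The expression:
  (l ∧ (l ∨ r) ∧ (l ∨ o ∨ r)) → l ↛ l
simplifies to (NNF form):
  ¬l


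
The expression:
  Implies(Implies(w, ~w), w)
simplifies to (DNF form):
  w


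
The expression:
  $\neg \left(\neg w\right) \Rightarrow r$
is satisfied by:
  {r: True, w: False}
  {w: False, r: False}
  {w: True, r: True}


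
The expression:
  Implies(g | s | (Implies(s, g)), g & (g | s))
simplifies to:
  g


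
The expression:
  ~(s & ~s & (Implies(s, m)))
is always true.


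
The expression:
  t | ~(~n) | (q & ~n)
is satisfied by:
  {t: True, n: True, q: True}
  {t: True, n: True, q: False}
  {t: True, q: True, n: False}
  {t: True, q: False, n: False}
  {n: True, q: True, t: False}
  {n: True, q: False, t: False}
  {q: True, n: False, t: False}


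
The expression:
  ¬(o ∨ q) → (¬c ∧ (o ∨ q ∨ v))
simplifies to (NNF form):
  o ∨ q ∨ (v ∧ ¬c)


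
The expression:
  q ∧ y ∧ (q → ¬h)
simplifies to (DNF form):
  q ∧ y ∧ ¬h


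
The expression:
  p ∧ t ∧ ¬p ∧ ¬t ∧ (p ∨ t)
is never true.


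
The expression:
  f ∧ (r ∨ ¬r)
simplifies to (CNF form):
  f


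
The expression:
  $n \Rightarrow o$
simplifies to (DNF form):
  $o \vee \neg n$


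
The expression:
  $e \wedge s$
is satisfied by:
  {e: True, s: True}


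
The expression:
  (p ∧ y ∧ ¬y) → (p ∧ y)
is always true.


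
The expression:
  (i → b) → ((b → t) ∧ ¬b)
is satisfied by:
  {b: False}


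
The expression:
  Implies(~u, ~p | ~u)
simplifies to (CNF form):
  True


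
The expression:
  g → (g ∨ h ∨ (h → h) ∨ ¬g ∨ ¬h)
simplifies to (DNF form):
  True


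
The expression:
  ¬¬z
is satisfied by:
  {z: True}


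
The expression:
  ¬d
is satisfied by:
  {d: False}


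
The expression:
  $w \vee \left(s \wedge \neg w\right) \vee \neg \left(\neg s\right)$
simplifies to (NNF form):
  $s \vee w$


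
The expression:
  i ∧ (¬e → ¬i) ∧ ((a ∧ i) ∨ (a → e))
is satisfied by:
  {i: True, e: True}


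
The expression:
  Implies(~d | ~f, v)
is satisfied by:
  {v: True, f: True, d: True}
  {v: True, f: True, d: False}
  {v: True, d: True, f: False}
  {v: True, d: False, f: False}
  {f: True, d: True, v: False}


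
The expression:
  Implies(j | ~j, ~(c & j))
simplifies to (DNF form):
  ~c | ~j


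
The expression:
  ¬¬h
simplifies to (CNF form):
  h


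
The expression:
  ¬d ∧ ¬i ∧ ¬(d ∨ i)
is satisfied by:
  {d: False, i: False}


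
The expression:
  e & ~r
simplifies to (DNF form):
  e & ~r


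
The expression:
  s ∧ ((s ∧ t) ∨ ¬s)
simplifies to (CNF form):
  s ∧ t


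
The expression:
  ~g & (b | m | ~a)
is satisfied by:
  {b: True, m: True, g: False, a: False}
  {b: True, g: False, m: False, a: False}
  {m: True, b: False, g: False, a: False}
  {b: False, g: False, m: False, a: False}
  {a: True, b: True, m: True, g: False}
  {a: True, b: True, g: False, m: False}
  {a: True, m: True, b: False, g: False}


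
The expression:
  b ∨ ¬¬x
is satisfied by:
  {b: True, x: True}
  {b: True, x: False}
  {x: True, b: False}


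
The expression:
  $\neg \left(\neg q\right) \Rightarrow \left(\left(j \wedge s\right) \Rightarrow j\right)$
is always true.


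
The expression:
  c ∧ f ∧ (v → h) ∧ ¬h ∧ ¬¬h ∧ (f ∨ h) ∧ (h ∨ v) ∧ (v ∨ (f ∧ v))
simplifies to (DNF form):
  False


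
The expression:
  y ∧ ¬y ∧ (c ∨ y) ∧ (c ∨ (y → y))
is never true.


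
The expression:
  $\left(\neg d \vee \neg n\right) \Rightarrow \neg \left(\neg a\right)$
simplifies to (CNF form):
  $\left(a \vee d\right) \wedge \left(a \vee n\right)$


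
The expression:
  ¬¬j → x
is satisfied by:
  {x: True, j: False}
  {j: False, x: False}
  {j: True, x: True}


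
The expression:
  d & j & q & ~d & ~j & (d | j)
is never true.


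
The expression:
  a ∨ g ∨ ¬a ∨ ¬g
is always true.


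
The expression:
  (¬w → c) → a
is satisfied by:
  {a: True, c: False, w: False}
  {a: True, w: True, c: False}
  {a: True, c: True, w: False}
  {a: True, w: True, c: True}
  {w: False, c: False, a: False}


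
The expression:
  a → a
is always true.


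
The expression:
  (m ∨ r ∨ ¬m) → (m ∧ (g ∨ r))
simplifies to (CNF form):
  m ∧ (g ∨ r)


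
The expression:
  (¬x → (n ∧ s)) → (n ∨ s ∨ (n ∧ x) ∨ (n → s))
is always true.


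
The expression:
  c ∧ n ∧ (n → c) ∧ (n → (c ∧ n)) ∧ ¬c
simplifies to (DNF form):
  False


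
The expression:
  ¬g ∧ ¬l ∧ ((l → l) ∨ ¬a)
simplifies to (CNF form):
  ¬g ∧ ¬l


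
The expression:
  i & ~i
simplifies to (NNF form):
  False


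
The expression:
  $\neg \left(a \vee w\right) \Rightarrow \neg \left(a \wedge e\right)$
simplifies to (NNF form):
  $\text{True}$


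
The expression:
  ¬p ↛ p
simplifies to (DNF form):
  ¬p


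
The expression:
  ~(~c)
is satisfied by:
  {c: True}


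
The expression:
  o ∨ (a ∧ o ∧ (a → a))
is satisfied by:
  {o: True}


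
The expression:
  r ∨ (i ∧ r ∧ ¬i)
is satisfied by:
  {r: True}


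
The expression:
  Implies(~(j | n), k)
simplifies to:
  j | k | n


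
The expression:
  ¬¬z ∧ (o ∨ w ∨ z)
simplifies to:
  z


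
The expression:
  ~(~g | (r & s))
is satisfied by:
  {g: True, s: False, r: False}
  {r: True, g: True, s: False}
  {s: True, g: True, r: False}


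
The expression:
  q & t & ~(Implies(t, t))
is never true.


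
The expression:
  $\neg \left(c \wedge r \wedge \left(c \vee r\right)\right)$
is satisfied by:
  {c: False, r: False}
  {r: True, c: False}
  {c: True, r: False}


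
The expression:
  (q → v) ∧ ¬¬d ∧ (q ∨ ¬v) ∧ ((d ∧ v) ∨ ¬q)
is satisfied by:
  {d: True, v: False, q: False}
  {q: True, v: True, d: True}


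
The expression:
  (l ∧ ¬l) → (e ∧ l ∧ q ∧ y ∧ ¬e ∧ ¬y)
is always true.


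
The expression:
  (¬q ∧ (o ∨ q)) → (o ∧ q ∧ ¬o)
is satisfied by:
  {q: True, o: False}
  {o: False, q: False}
  {o: True, q: True}


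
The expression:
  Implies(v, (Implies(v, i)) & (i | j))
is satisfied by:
  {i: True, v: False}
  {v: False, i: False}
  {v: True, i: True}


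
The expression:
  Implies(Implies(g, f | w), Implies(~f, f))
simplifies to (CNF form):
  (f | g) & (f | ~w)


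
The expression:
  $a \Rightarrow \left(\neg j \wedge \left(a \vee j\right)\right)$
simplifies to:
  $\neg a \vee \neg j$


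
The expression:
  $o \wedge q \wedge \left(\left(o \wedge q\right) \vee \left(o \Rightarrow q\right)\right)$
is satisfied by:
  {o: True, q: True}


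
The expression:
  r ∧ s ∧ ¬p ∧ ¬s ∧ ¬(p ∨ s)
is never true.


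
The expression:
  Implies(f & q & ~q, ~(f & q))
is always true.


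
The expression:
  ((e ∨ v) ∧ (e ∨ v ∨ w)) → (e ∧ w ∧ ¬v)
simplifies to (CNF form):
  ¬v ∧ (w ∨ ¬e)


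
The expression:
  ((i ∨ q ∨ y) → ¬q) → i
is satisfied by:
  {i: True, q: True}
  {i: True, q: False}
  {q: True, i: False}


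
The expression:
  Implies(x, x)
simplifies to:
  True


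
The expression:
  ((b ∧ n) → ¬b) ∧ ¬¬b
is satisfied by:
  {b: True, n: False}
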